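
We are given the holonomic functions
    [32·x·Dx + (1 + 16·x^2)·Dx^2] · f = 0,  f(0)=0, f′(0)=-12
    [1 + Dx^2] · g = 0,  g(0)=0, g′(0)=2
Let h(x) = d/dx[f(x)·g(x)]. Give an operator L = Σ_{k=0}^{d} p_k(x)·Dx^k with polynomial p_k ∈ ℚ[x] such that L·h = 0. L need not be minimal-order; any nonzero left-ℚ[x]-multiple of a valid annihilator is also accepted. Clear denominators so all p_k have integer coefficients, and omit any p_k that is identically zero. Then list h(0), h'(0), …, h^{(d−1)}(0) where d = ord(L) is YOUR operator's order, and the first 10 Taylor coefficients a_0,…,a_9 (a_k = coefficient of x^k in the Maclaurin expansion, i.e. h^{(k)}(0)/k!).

L = (209105 + 6893664·x^2 + 261353216·x^4 + 52248576·x^6 - 2162688·x^8 - 60817408·x^10 + 16777216·x^12) + (108608·x + 9933824·x^3 + 133857280·x^5 + 44564480·x^7 + 20971520·x^9 + 67108864·x^11)·Dx + (210210 + 6980800·x^2 + 263314944·x^4 + 66224128·x^6 + 4063232·x^8 - 54525952·x^10 + 33554432·x^12)·Dx^2 + (108608·x + 9933824·x^3 + 133857280·x^5 + 44564480·x^7 + 20971520·x^9 + 67108864·x^11)·Dx^3 + (1105 + 87136·x^2 + 1961728·x^4 + 13975552·x^6 + 6225920·x^8 + 6291456·x^10 + 16777216·x^12)·Dx^4  (order 4).
h: a_k = 0, -48, 0, 528, 0, -7502, 0, 569972/5, 0, -13389780869/7560, …
ICs: h(0) = 0, h′(0) = -48, h′′(0) = 0, h′′′(0) = 3168.

f: a_k = 0, -12, 0, 64, 0, -3072/5, 0, 49152/7, 0, -262144/3, …
g: a_k = 0, 2, 0, -1/3, 0, 1/60, 0, -1/2520, 0, 1/181440, …
Sym-product of L_f,L_g gives L₀ (≤ ord 4).
h=h₀': d/dx-closure on L₀ ⇒ L.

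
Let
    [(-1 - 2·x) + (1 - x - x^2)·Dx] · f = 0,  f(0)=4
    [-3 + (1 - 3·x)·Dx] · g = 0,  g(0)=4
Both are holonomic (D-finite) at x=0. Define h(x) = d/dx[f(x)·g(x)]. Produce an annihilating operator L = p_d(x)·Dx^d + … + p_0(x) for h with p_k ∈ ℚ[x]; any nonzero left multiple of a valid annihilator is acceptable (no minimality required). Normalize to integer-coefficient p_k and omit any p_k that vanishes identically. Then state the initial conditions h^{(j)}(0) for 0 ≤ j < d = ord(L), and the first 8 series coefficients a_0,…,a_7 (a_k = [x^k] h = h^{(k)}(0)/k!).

f: a_k = 4, 4, 8, 12, 20, 32, 52, 84, …
g: a_k = 4, 12, 36, 108, 324, 972, 2916, 8748, …
Product ⇒ symmetric product L₀, ord ≤ 1.
Derive L from L₀ (diff closure).
L = (28 - 66·x - 48·x^2 + 96·x^3 + 108·x^4) + (-4 + 20·x - 15·x^2 - 40·x^3 + 30·x^4 + 27·x^5)·Dx  (order 1).
h: a_k = 64, 448, 2160, 8960, 34240, 124512, 438144, 1506560, …
ICs: h(0) = 64.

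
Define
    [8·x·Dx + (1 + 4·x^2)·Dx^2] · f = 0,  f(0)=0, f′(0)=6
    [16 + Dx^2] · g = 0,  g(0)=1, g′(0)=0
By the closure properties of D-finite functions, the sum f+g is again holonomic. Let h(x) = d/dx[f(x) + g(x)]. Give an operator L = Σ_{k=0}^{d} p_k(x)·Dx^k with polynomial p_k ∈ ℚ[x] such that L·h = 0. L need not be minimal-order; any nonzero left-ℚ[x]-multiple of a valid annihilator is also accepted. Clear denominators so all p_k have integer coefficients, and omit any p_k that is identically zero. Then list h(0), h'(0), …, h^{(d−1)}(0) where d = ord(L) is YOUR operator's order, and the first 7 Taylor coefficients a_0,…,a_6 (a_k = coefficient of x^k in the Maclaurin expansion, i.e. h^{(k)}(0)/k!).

L = (-512·x + 5120·x^3 + 4096·x^5) + (16 + 512·x^2 + 2304·x^4 + 2048·x^6)·Dx + (-32·x + 320·x^3 + 256·x^5)·Dx^2 + (1 + 32·x^2 + 144·x^4 + 128·x^6)·Dx^3  (order 3).
h: a_k = 6, -16, -24, 128/3, 96, -512/15, -384, …
ICs: h(0) = 6, h′(0) = -16, h′′(0) = -48.

f: a_k = 0, 6, 0, -8, 0, 96/5, 0, …
g: a_k = 1, 0, -8, 0, 32/3, 0, -256/45, …
Sum ⇒ L₀ = lclm(L_f,L_g) in ℚ(x)⟨Dx⟩.
h₀' ⇒ L via d/dx closure of L₀.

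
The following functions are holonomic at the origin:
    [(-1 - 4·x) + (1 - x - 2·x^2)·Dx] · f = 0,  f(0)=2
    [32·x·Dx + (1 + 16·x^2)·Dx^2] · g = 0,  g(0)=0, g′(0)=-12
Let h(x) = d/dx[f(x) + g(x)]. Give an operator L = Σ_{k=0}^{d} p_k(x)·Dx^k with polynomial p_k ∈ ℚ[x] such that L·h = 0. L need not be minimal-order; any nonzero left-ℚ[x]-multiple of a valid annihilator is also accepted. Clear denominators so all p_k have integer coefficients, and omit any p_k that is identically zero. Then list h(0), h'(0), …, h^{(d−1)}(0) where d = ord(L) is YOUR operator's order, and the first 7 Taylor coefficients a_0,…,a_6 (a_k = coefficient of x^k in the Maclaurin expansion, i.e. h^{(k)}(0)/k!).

L = (-96 + 384·x + 6912·x^2 + 15360·x^3 + 40704·x^4 + 12288·x^6) + (31 + 104·x - 392·x^2 + 736·x^3 + 14912·x^4 + 27904·x^5 + 3072·x^6 + 12288·x^7)·Dx + (-3 - 19·x - 128·x^2 - 152·x^3 - 1128·x^4 + 2496·x^5 + 2560·x^6 + 1024·x^7 + 2048·x^8)·Dx^2  (order 2).
h: a_k = -10, 12, 222, 88, -2862, 516, 50342, …
ICs: h(0) = -10, h′(0) = 12.

f: a_k = 2, 2, 6, 10, 22, 42, 86, …
g: a_k = 0, -12, 0, 64, 0, -3072/5, 0, …
h₀=f+g: left-lcm gives L₀, ord ≤ 3.
h₀' ⇒ L via d/dx closure of L₀.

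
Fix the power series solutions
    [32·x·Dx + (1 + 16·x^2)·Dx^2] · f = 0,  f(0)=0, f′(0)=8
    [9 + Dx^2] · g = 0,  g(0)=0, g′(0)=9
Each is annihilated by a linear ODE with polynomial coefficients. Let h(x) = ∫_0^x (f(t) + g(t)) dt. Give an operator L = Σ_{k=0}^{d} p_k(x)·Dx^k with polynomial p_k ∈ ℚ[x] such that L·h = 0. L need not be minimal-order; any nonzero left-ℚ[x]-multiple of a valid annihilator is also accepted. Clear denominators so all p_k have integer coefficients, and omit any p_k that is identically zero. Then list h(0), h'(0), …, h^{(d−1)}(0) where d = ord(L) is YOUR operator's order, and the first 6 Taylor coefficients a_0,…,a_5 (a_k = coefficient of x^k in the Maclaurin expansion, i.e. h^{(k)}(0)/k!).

f: a_k = 0, 8, 0, -128/3, 0, 2048/5, …
g: a_k = 0, 9, 0, -27/2, 0, 243/40, …
L₀ := lclm(L_f,L_g); ord L₀ ≤ 2+2.
h=∫₀ˣh₀: take L = L₀·Dx.
L = (-52704·x + 967680·x^3 + 663552·x^5)·Dx^2 + (-207 + 13104·x^2 + 283392·x^4 + 331776·x^6)·Dx^3 + (-5856·x + 107520·x^3 + 73728·x^5)·Dx^4 + (-23 + 1456·x^2 + 31488·x^4 + 36864·x^6)·Dx^5  (order 5).
h: a_k = 0, 0, 17/2, 0, -337/24, 0, …
ICs: h(0) = 0, h′(0) = 0, h′′(0) = 17, h′′′(0) = 0, h′′′′(0) = -337.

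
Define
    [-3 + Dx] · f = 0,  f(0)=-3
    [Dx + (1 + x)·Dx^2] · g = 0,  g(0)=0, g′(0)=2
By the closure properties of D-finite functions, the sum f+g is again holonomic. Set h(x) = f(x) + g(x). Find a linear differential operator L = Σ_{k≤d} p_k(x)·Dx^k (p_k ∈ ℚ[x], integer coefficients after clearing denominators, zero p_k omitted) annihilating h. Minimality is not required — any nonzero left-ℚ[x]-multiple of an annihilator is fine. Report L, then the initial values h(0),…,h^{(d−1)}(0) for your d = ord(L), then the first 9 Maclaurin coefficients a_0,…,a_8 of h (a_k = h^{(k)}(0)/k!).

f: a_k = -3, -9, -27/2, -27/2, -81/8, -243/40, -243/80, -729/560, -2187/4480, …
g: a_k = 0, 2, -1, 2/3, -1/2, 2/5, -1/3, 2/7, -1/4, …
h₀=f+g: left-lcm gives L₀, ord ≤ 3.
L = (-15 - 9·x)·Dx + (-7 - 18·x - 9·x^2)·Dx^2 + (4 + 7·x + 3·x^2)·Dx^3  (order 3).
h: a_k = -3, -7, -29/2, -77/6, -85/8, -227/40, -809/240, -569/560, -3307/4480, …
ICs: h(0) = -3, h′(0) = -7, h′′(0) = -29.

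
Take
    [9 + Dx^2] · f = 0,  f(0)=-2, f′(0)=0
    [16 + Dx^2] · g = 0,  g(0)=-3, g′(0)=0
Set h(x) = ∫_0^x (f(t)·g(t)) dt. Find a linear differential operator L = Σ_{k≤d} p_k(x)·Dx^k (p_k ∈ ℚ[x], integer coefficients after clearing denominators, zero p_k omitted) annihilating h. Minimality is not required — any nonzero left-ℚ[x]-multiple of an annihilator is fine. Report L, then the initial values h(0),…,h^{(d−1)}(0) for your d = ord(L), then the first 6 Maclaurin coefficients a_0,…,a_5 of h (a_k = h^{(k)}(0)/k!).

f: a_k = -2, 0, 9, 0, -27/4, 0, …
g: a_k = -3, 0, 24, 0, -32, 0, …
h₀=f·g: eliminate ⇒ L₀, order ≤ 2·2.
h=∫h₀ ⇒ L = L₀·Dx.
L = 49·Dx + 50·Dx^3 + Dx^5  (order 5).
h: a_k = 0, 6, 0, -25, 0, 1201/20, …
ICs: h(0) = 0, h′(0) = 6, h′′(0) = 0, h′′′(0) = -150, h′′′′(0) = 0.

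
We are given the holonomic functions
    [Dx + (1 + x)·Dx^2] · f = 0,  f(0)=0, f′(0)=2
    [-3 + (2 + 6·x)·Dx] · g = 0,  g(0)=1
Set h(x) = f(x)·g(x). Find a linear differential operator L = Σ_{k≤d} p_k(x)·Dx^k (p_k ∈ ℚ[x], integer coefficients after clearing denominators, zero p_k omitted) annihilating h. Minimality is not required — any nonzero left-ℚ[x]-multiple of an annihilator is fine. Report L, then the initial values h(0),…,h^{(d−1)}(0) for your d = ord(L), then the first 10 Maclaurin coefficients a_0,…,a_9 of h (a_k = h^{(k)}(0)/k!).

f: a_k = 0, 2, -1, 2/3, -1/2, 2/5, -1/3, 2/7, -1/4, 2/9, …
g: a_k = 1, 3/2, -9/8, 27/16, -405/128, 1701/256, -15309/1024, 72171/2048, -2814669/32768, 14073345/65536, …
L₀ := L_f ⊗_s L_g (sym. prod.), ord ≤ 2.
L = (21 + 9·x) + (-8 - 24·x)·Dx + (4 + 28·x + 60·x^2 + 36·x^3)·Dx^2  (order 2).
h: a_k = 0, 2, 2, -37/12, 5, -2917/320, 17671/960, -719709/17920, 830323/8960, -229791643/1032192, …
ICs: h(0) = 0, h′(0) = 2.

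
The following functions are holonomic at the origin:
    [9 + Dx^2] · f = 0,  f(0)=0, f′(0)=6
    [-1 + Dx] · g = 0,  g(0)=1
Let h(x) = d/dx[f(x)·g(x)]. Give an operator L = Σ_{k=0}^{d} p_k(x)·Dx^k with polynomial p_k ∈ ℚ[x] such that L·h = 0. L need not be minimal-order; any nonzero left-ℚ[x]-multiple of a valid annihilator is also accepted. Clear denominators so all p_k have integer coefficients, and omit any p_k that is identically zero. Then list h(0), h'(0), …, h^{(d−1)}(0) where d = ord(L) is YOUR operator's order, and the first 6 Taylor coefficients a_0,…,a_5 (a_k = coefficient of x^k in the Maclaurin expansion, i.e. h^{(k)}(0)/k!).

L = 10 - 2·Dx + Dx^2  (order 2).
h: a_k = 6, 12, -18, -32, -1, 78/5, …
ICs: h(0) = 6, h′(0) = 12.

f: a_k = 0, 6, 0, -9, 0, 81/20, …
g: a_k = 1, 1, 1/2, 1/6, 1/24, 1/120, …
Product ⇒ symmetric product L₀, ord ≤ 2.
Derive L from L₀ (diff closure).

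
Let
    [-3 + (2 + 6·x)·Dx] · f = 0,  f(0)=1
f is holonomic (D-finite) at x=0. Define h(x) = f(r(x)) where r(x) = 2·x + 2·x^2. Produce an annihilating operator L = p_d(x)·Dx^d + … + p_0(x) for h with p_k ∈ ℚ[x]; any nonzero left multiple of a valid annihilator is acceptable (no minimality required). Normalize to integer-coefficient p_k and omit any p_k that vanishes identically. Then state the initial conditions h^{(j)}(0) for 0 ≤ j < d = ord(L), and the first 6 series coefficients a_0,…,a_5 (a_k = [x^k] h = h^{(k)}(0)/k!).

f: a_k = 1, 3/2, -9/8, 27/16, -405/128, 1701/256, …
L₀ from L_f via x↦r, Dx↦r'^{-1}Dx.
L = (-3 - 6·x) + (1 + 6·x + 6·x^2)·Dx  (order 1).
h: a_k = 1, 3, -3/2, 9/2, -117/8, 405/8, …
ICs: h(0) = 1.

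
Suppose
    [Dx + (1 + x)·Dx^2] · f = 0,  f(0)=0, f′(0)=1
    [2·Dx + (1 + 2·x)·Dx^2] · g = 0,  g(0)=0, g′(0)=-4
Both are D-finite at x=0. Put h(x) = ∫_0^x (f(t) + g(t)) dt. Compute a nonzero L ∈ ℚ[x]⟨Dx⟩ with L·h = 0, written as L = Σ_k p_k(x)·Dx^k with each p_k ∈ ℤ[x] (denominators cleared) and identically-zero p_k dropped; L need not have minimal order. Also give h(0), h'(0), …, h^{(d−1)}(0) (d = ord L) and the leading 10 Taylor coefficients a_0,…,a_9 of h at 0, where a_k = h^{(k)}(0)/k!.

L = 4·Dx^2 + (6 + 8·x)·Dx^3 + (1 + 3·x + 2·x^2)·Dx^4  (order 4).
h: a_k = 0, 0, -3/2, 7/6, -5/4, 31/20, -21/10, 127/42, -255/56, 511/72, …
ICs: h(0) = 0, h′(0) = 0, h′′(0) = -3, h′′′(0) = 7.

f: a_k = 0, 1, -1/2, 1/3, -1/4, 1/5, -1/6, 1/7, -1/8, 1/9, …
g: a_k = 0, -4, 4, -16/3, 8, -64/5, 64/3, -256/7, 64, -1024/9, …
Weyl lclm of L_f,L_g ⇒ L₀ (ord ≤ 4).
h=∫₀ˣh₀: take L = L₀·Dx.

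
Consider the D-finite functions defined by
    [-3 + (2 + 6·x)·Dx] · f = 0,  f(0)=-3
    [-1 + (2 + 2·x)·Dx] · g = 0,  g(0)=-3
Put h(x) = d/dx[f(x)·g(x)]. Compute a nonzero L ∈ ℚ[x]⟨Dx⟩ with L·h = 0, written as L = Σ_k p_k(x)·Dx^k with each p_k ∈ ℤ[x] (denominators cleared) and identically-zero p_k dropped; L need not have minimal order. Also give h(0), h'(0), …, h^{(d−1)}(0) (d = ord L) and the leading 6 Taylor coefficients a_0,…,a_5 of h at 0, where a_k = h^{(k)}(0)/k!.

L = -1 + (-2 - 11·x - 18·x^2 - 9·x^3)·Dx  (order 1).
h: a_k = 18, -9, 27, -153/2, 855/4, -4779/8, …
ICs: h(0) = 18.

f: a_k = -3, -9/2, 27/8, -81/16, 1215/128, -5103/256, …
g: a_k = -3, -3/2, 3/8, -3/16, 15/128, -21/256, …
L₀ := L_f ⊗_s L_g (sym. prod.), ord ≤ 1.
h=h₀': d/dx-closure on L₀ ⇒ L.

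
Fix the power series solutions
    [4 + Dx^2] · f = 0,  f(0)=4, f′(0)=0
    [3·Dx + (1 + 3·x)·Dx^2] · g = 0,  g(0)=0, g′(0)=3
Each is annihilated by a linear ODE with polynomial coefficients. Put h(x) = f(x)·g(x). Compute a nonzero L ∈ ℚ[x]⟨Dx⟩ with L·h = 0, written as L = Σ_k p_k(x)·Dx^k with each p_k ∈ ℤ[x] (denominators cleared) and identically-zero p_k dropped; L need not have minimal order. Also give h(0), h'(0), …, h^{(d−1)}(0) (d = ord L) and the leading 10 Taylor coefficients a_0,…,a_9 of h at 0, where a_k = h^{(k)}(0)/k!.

L = (-1112 - 1248·x + 7344·x^2 + 27648·x^3 + 20736·x^4) + (-48 + 2160·x + 10368·x^2 + 10368·x^3)·Dx + (-250 + 240·x + 4968·x^2 + 13824·x^3 + 10368·x^4)·Dx^2 + (-12 + 540·x + 2592·x^2 + 2592·x^3)·Dx^3 + (7 + 138·x + 783·x^2 + 1728·x^3 + 1296·x^4)·Dx^4  (order 4).
h: a_k = 0, 12, -18, 12, -45, 652/5, -336, 92804/105, -23609/10, 133876/21, …
ICs: h(0) = 0, h′(0) = 12, h′′(0) = -36, h′′′(0) = 72.

f: a_k = 4, 0, -8, 0, 8/3, 0, -16/45, 0, 8/315, 0, …
g: a_k = 0, 3, -9/2, 9, -81/4, 243/5, -243/2, 2187/7, -6561/8, 2187, …
f·g: L₀ = L_f ⊗_s L_g, ord ≤ 2·2.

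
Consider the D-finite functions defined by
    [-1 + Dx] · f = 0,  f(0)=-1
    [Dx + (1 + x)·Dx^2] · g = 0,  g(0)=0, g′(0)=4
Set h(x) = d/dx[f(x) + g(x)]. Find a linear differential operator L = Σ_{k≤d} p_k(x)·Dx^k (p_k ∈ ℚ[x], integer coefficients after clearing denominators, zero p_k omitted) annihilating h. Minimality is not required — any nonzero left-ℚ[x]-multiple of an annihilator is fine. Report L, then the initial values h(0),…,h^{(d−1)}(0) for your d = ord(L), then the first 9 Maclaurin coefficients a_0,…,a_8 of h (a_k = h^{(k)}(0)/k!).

L = (-3 - x) + (1 - 2·x - x^2)·Dx + (2 + 3·x + x^2)·Dx^2  (order 2).
h: a_k = 3, -5, 7/2, -25/6, 95/24, -481/120, 2879/720, -20161/5040, 161279/40320, …
ICs: h(0) = 3, h′(0) = -5.

f: a_k = -1, -1, -1/2, -1/6, -1/24, -1/120, -1/720, -1/5040, -1/40320, …
g: a_k = 0, 4, -2, 4/3, -1, 4/5, -2/3, 4/7, -1/2, …
h₀=f+g: left-lcm gives L₀, ord ≤ 3.
Differentiate: ansatz ord ≤ ord L₀ ⇒ L.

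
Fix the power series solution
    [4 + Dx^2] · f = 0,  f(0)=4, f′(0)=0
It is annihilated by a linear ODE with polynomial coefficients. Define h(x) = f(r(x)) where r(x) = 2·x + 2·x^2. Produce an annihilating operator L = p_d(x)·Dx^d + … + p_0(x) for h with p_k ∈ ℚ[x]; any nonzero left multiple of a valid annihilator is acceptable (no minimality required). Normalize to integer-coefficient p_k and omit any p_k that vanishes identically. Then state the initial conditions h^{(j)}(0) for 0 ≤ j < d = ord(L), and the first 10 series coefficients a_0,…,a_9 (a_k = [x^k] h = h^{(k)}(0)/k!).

f: a_k = 4, 0, -8, 0, 8/3, 0, -16/45, 0, 8/315, 0, …
Substitute x→r, Dx→(1/r')Dx; clear ⇒ L₀.
L = (16 + 96·x + 192·x^2 + 128·x^3) - 2·Dx + (1 + 2·x)·Dx^2  (order 2).
h: a_k = 4, 0, -32, -64, 32/3, 512/3, 10496/45, 512/15, -92032/315, -126976/315, …
ICs: h(0) = 4, h′(0) = 0.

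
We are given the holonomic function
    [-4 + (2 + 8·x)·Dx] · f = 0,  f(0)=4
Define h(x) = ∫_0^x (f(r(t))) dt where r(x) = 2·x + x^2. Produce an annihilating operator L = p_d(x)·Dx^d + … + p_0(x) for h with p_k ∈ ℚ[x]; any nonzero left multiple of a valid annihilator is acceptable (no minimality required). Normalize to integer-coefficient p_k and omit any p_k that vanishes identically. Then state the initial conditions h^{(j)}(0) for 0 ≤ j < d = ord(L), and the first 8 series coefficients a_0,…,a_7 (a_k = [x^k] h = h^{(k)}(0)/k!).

L = (-4 - 4·x)·Dx + (1 + 8·x + 4·x^2)·Dx^2  (order 2).
h: a_k = 0, 4, 8, -8, 24, -456/5, 400, -13488/7, …
ICs: h(0) = 0, h′(0) = 4.

f: a_k = 4, 8, -8, 16, -40, 112, -336, 1056, …
L₀ from L_f via x↦r, Dx↦r'^{-1}Dx.
Integrate: L := L₀·Dx.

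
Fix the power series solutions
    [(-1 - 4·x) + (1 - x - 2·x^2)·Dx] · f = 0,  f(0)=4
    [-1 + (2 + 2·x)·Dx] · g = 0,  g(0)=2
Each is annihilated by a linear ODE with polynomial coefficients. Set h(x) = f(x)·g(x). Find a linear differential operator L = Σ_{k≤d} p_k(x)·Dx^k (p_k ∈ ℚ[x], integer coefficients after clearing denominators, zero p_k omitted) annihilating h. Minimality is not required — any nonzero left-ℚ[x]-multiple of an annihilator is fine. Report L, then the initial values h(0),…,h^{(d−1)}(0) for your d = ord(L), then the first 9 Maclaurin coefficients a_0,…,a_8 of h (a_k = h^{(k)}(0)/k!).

L = (3 + 6·x) + (-2 + 2·x + 4·x^2)·Dx  (order 1).
h: a_k = 8, 12, 27, 103/2, 1683/16, 6669/32, 53583/128, 213903/256, 6851331/4096, …
ICs: h(0) = 8.

f: a_k = 4, 4, 12, 20, 44, 84, 172, 340, 684, …
g: a_k = 2, 1, -1/4, 1/8, -5/64, 7/128, -21/512, 33/1024, -429/16384, …
Sym-product of L_f,L_g gives L₀ (≤ ord 1).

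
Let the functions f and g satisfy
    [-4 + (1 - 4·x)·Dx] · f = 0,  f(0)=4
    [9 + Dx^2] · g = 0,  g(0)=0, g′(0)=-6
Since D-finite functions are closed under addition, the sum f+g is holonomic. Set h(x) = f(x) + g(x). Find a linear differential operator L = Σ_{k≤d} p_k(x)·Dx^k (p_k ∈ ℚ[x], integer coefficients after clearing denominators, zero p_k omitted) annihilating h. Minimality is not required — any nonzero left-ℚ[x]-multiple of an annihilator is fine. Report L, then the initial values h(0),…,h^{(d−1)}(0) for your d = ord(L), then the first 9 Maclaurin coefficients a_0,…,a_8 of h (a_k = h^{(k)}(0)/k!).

f: a_k = 4, 16, 64, 256, 1024, 4096, 16384, 65536, 262144, …
g: a_k = 0, -6, 0, 9, 0, -81/20, 0, 243/280, 0, …
h₀=f+g: left-lcm gives L₀, ord ≤ 3.
L = (3780 - 2592·x + 5184·x^2) + (-369 + 2124·x - 3888·x^2 + 5184·x^3)·Dx + (420 - 288·x + 576·x^2)·Dx^2 + (-41 + 236·x - 432·x^2 + 576·x^3)·Dx^3  (order 3).
h: a_k = 4, 10, 64, 265, 1024, 81839/20, 16384, 18350323/280, 262144, …
ICs: h(0) = 4, h′(0) = 10, h′′(0) = 128.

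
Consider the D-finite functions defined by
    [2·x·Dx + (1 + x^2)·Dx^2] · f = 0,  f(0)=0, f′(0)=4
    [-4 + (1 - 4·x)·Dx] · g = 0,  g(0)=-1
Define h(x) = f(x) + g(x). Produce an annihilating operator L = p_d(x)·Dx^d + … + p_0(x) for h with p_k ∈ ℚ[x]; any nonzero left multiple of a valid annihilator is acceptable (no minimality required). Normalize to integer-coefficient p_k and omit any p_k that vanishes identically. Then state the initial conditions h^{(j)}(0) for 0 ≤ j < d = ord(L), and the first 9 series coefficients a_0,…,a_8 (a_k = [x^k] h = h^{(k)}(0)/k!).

L = (8 - 128·x - 24·x^2)·Dx + (-49 + 8·x - 109·x^2 - 24·x^3)·Dx^2 + (4 - 15·x - 15·x^3 - 4·x^4)·Dx^3  (order 3).
h: a_k = -1, 0, -16, -196/3, -256, -5116/5, -4096, -114692/7, -65536, …
ICs: h(0) = -1, h′(0) = 0, h′′(0) = -32.

f: a_k = 0, 4, 0, -4/3, 0, 4/5, 0, -4/7, 0, …
g: a_k = -1, -4, -16, -64, -256, -1024, -4096, -16384, -65536, …
f+g: L₀ = lclm(L_f,L_g), ord ≤ 2+1.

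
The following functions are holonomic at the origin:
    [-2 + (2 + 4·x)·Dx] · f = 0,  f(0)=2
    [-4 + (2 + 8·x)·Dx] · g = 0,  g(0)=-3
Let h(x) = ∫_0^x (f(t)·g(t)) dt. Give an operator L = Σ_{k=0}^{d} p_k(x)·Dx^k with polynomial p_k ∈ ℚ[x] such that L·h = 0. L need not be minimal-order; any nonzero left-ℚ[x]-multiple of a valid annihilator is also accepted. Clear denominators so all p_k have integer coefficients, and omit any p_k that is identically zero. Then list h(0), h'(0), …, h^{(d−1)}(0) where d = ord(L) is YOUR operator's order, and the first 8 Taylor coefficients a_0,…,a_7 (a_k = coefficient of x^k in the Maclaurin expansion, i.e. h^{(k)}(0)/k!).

L = (-3 - 8·x)·Dx + (1 + 6·x + 8·x^2)·Dx^2  (order 2).
h: a_k = 0, -6, -9, 1, -9/4, 111/20, -117/8, 2271/56, …
ICs: h(0) = 0, h′(0) = -6.

f: a_k = 2, 2, -1, 1, -5/4, 7/4, -21/8, 33/8, …
g: a_k = -3, -6, 6, -12, 30, -84, 252, -792, …
Product ⇒ symmetric product L₀, ord ≤ 1.
Integrate: L := L₀·Dx.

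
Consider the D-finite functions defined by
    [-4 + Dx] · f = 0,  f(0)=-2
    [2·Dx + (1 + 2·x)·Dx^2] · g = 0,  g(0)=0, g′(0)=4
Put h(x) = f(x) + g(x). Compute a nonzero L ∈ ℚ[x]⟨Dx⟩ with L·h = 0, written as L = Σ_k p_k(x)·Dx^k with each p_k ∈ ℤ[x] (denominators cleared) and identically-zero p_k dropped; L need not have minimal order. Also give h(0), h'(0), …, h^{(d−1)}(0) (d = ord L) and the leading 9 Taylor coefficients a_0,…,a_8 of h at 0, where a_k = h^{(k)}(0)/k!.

L = (-32 - 32·x)·Dx + (-4 - 32·x - 32·x^2)·Dx^2 + (3 + 10·x + 8·x^2)·Dx^3  (order 3).
h: a_k = -2, -4, -20, -16, -88/3, -64/15, -1472/45, 9472/315, -21184/315, …
ICs: h(0) = -2, h′(0) = -4, h′′(0) = -40.

f: a_k = -2, -8, -16, -64/3, -64/3, -256/15, -512/45, -2048/315, -1024/315, …
g: a_k = 0, 4, -4, 16/3, -8, 64/5, -64/3, 256/7, -64, …
h₀=f+g: left-lcm gives L₀, ord ≤ 3.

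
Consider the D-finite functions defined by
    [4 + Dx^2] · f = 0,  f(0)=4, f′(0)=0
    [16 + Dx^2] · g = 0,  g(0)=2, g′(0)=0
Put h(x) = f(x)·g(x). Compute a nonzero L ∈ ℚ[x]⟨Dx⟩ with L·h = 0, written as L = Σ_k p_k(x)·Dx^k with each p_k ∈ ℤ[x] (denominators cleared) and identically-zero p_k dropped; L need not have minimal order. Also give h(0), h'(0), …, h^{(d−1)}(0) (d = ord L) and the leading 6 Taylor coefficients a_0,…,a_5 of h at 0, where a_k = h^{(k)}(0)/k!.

L = 144 + 40·Dx^2 + Dx^4  (order 4).
h: a_k = 8, 0, -80, 0, 656/3, 0, …
ICs: h(0) = 8, h′(0) = 0, h′′(0) = -160, h′′′(0) = 0.

f: a_k = 4, 0, -8, 0, 8/3, 0, …
g: a_k = 2, 0, -16, 0, 64/3, 0, …
h₀=f·g: eliminate ⇒ L₀, order ≤ 2·2.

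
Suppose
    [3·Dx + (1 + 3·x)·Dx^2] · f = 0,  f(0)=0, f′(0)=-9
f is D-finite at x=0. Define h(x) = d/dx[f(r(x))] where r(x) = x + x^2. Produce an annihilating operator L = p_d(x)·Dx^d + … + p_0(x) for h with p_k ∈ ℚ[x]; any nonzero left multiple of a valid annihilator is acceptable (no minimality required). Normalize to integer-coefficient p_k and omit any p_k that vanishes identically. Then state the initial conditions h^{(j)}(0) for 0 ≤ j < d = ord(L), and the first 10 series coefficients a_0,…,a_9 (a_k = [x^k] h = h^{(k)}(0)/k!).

L = (1 + 6·x + 6·x^2) + (1 + 5·x + 9·x^2 + 6·x^3)·Dx  (order 1).
h: a_k = -9, 9, 0, -27, 81, -162, 243, -243, 0, 729, …
ICs: h(0) = -9.

f: a_k = 0, -9, 27/2, -27, 243/4, -729/5, 729/2, -6561/7, 19683/8, -6561, …
Substitute x→r, Dx→(1/r')Dx; clear ⇒ L₀.
Differentiate: ansatz ord ≤ ord L₀ ⇒ L.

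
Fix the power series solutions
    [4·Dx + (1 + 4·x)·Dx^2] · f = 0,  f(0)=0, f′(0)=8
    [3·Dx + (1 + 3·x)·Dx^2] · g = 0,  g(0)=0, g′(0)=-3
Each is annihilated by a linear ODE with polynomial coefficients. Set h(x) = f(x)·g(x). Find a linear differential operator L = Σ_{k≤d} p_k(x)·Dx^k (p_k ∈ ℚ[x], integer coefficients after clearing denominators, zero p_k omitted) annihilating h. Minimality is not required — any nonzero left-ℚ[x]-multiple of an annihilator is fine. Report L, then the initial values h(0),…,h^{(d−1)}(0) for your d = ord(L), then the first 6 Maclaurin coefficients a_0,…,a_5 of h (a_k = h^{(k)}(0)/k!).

f: a_k = 0, 8, -16, 128/3, -128, 2048/5, …
g: a_k = 0, -3, 9/2, -9, 81/4, -243/5, …
Product ⇒ symmetric product L₀, ord ≤ 4.
L = (600 + 4032·x + 6912·x^2)·Dx + (854 + 8808·x + 30240·x^2 + 34560·x^3)·Dx^2 + (172 + 2380·x + 12312·x^2 + 28224·x^3 + 24192·x^4)·Dx^3 + (7 + 122·x + 847·x^2 + 2928·x^3 + 5040·x^4 + 3456·x^5)·Dx^4  (order 4).
h: a_k = 0, 0, -24, 84, -272, 882, …
ICs: h(0) = 0, h′(0) = 0, h′′(0) = -48, h′′′(0) = 504.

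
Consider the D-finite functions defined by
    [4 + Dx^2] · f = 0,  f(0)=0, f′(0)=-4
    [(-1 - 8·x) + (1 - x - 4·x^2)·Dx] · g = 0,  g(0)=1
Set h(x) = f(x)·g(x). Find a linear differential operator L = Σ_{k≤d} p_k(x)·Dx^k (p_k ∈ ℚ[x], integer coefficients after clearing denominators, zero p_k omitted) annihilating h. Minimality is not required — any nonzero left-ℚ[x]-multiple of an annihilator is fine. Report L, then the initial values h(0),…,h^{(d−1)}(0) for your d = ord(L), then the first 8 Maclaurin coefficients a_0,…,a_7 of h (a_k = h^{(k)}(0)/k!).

f: a_k = 0, -4, 0, 8/3, 0, -8/15, 0, 16/315, …
g: a_k = 1, 1, 5, 9, 29, 65, 181, 441, …
L₀ := L_f ⊗_s L_g (sym. prod.), ord ≤ 2.
L = (4 + 4·x + 16·x^2) + (2 + 16·x)·Dx + (-1 + x + 4·x^2)·Dx^2  (order 2).
h: a_k = 0, -4, -4, -52/3, -100/3, -516/5, -3548/15, -204524/315, …
ICs: h(0) = 0, h′(0) = -4.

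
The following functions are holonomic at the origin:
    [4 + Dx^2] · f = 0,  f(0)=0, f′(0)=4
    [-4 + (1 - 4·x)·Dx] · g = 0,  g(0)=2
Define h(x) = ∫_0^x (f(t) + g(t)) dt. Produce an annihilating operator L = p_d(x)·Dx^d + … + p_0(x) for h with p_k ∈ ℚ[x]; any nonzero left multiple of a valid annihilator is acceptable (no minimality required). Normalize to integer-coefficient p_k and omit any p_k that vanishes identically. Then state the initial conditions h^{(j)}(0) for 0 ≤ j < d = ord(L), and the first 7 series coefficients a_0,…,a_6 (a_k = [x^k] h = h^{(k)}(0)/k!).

L = (-400 + 128·x - 256·x^2)·Dx + (36 - 176·x + 192·x^2 - 256·x^3)·Dx^2 + (-100 + 32·x - 64·x^2)·Dx^3 + (9 - 44·x + 48·x^2 - 64·x^3)·Dx^4  (order 4).
h: a_k = 0, 2, 6, 32/3, 94/3, 512/5, 15364/45, …
ICs: h(0) = 0, h′(0) = 2, h′′(0) = 12, h′′′(0) = 64.

f: a_k = 0, 4, 0, -8/3, 0, 8/15, 0, …
g: a_k = 2, 8, 32, 128, 512, 2048, 8192, …
Weyl lclm of L_f,L_g ⇒ L₀ (ord ≤ 3).
Integrate: L := L₀·Dx.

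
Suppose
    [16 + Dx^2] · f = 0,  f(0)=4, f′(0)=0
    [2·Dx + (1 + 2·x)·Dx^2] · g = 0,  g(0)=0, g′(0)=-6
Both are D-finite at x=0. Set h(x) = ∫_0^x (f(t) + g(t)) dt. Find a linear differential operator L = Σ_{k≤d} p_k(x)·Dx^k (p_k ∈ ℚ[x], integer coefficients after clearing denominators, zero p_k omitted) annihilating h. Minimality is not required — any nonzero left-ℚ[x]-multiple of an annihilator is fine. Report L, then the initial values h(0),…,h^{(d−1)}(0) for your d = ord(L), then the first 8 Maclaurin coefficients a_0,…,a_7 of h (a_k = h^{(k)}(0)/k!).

L = (160 + 256·x + 256·x^2)·Dx^2 + (48 + 224·x + 384·x^2 + 256·x^3)·Dx^3 + (10 + 16·x + 16·x^2)·Dx^4 + (3 + 14·x + 24·x^2 + 16·x^3)·Dx^5  (order 5).
h: a_k = 0, 4, -3, -26/3, -2, 164/15, -16/5, 416/315, …
ICs: h(0) = 0, h′(0) = 4, h′′(0) = -6, h′′′(0) = -52, h′′′′(0) = -48.

f: a_k = 4, 0, -32, 0, 128/3, 0, -1024/45, 0, …
g: a_k = 0, -6, 6, -8, 12, -96/5, 32, -384/7, …
f+g: L₀ = lclm(L_f,L_g), ord ≤ 2+2.
Integrate: L := L₀·Dx.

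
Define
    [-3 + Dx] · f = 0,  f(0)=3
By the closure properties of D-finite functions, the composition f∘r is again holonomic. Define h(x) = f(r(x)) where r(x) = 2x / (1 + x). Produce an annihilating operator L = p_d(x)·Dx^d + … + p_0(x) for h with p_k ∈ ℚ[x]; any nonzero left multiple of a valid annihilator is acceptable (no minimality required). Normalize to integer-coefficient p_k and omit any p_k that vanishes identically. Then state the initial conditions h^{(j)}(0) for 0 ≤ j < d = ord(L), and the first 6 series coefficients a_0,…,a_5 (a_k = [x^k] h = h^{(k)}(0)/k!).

L = -6 + (1 + 2·x + x^2)·Dx  (order 1).
h: a_k = 3, 18, 36, 18, -18, -18/5, …
ICs: h(0) = 3.

f: a_k = 3, 9, 27/2, 27/2, 81/8, 243/40, …
Change of var in L_f (x↦r) gives L₀.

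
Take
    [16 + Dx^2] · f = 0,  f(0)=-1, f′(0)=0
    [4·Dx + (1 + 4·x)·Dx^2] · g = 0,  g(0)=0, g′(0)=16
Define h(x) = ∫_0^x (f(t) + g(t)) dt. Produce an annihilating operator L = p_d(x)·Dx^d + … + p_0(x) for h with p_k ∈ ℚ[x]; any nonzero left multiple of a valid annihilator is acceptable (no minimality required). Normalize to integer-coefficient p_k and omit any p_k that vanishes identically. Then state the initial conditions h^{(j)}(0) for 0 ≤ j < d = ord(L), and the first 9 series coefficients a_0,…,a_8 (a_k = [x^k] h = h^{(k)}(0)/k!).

L = (448 + 512·x + 1024·x^2)·Dx^2 + (48 + 320·x + 768·x^2 + 1024·x^3)·Dx^3 + (28 + 32·x + 64·x^2)·Dx^4 + (3 + 20·x + 48·x^2 + 64·x^3)·Dx^5  (order 5).
h: a_k = 0, -1, 8, -8, 64/3, -160/3, 2048/15, -122624/315, 8192/7, …
ICs: h(0) = 0, h′(0) = -1, h′′(0) = 16, h′′′(0) = -48, h′′′′(0) = 512.

f: a_k = -1, 0, 8, 0, -32/3, 0, 256/45, 0, -512/315, …
g: a_k = 0, 16, -32, 256/3, -256, 4096/5, -8192/3, 65536/7, -32768, …
f+g: L₀ = lclm(L_f,L_g), ord ≤ 2+2.
Integrate: L := L₀·Dx.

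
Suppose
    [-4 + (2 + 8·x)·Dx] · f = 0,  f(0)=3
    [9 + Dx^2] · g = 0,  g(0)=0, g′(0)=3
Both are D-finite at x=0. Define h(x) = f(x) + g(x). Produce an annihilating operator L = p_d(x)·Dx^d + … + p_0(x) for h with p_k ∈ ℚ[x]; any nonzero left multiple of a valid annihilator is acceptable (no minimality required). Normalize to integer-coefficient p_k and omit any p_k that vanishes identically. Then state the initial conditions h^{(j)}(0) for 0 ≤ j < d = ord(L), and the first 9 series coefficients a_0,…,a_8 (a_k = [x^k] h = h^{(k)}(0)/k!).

f: a_k = 3, 6, -6, 12, -30, 84, -252, 792, -2574, …
g: a_k = 0, 3, 0, -9/2, 0, 81/40, 0, -243/560, 0, …
Sum ⇒ L₀ = lclm(L_f,L_g) in ℚ(x)⟨Dx⟩.
L = (-378 - 1296·x - 2592·x^2) + (45 + 828·x + 3888·x^2 + 5184·x^3)·Dx + (-42 - 144·x - 288·x^2)·Dx^2 + (5 + 92·x + 432·x^2 + 576·x^3)·Dx^3  (order 3).
h: a_k = 3, 9, -6, 15/2, -30, 3441/40, -252, 443277/560, -2574, …
ICs: h(0) = 3, h′(0) = 9, h′′(0) = -12.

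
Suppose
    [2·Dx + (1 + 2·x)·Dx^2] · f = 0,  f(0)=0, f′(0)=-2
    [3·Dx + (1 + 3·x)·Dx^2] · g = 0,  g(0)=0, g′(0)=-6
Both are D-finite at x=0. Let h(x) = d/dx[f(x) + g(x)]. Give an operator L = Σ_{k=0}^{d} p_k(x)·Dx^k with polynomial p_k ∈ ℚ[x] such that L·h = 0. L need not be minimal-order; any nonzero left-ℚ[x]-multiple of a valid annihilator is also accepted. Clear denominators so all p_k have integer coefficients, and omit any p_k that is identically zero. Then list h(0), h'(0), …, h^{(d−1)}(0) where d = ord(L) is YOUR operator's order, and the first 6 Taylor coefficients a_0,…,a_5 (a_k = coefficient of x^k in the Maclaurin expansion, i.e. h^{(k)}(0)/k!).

L = 12 + (10 + 24·x)·Dx + (1 + 5·x + 6·x^2)·Dx^2  (order 2).
h: a_k = -8, 22, -62, 178, -518, 1522, …
ICs: h(0) = -8, h′(0) = 22.

f: a_k = 0, -2, 2, -8/3, 4, -32/5, …
g: a_k = 0, -6, 9, -18, 81/2, -486/5, …
Weyl lclm of L_f,L_g ⇒ L₀ (ord ≤ 4).
h=h₀': d/dx-closure on L₀ ⇒ L.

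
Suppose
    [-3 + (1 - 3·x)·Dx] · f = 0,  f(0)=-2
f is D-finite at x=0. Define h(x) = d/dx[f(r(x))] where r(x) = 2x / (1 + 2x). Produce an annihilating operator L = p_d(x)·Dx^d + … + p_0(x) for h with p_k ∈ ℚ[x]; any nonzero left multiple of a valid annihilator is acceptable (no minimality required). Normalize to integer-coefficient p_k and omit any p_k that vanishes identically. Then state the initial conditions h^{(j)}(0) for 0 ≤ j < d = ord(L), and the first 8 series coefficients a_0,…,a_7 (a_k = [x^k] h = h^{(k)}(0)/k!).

L = 8 + (-1 + 4·x)·Dx  (order 1).
h: a_k = -12, -96, -576, -3072, -15360, -73728, -344064, -1572864, …
ICs: h(0) = -12.

f: a_k = -2, -6, -18, -54, -162, -486, -1458, -4374, …
f∘r: x↦r, Dx↦Dx/r' in L_f ⇒ L₀.
h₀' ⇒ L via d/dx closure of L₀.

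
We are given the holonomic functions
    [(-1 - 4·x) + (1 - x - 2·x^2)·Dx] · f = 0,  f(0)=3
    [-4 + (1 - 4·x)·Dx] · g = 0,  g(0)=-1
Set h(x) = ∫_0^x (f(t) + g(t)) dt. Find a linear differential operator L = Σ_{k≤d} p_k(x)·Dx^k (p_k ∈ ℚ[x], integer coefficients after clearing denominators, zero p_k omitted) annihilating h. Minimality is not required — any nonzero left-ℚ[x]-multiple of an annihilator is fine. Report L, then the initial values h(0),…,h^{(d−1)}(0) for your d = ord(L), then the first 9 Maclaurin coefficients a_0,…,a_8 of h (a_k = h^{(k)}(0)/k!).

L = (-8 - 144·x + 96·x^2 - 128·x^3)·Dx + (26 - 28·x - 120·x^2 + 128·x^3 - 256·x^4)·Dx^2 + (-3 + 19·x - 34·x^2 + 24·x^3 + 16·x^4 - 64·x^5)·Dx^3  (order 3).
h: a_k = 0, 2, -1/2, -7/3, -49/4, -223/5, -961/6, -3967/7, -16129/8, …
ICs: h(0) = 0, h′(0) = 2, h′′(0) = -1.

f: a_k = 3, 3, 9, 15, 33, 63, 129, 255, 513, …
g: a_k = -1, -4, -16, -64, -256, -1024, -4096, -16384, -65536, …
Sum ⇒ L₀ = lclm(L_f,L_g) in ℚ(x)⟨Dx⟩.
∫: right-multiply L₀ by Dx.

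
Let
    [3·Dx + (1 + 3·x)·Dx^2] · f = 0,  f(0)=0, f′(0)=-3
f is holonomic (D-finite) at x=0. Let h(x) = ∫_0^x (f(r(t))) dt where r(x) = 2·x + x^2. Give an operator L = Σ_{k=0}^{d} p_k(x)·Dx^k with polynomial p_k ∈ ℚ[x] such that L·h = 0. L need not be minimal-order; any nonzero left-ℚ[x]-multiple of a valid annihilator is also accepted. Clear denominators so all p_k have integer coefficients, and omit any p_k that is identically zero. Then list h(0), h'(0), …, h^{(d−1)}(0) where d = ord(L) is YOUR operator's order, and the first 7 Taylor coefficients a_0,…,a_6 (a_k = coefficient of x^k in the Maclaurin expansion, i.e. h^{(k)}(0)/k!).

L = (5 + 6·x + 3·x^2)·Dx^2 + (1 + 7·x + 9·x^2 + 3·x^3)·Dx^3  (order 3).
h: a_k = 0, 0, -3, 5, -27/2, 441/10, -801/5, …
ICs: h(0) = 0, h′(0) = 0, h′′(0) = -6.

f: a_k = 0, -3, 9/2, -9, 81/4, -243/5, 243/2, …
h₀=f(r): pull back L_f along r ⇒ L₀.
h=∫₀ˣh₀: take L = L₀·Dx.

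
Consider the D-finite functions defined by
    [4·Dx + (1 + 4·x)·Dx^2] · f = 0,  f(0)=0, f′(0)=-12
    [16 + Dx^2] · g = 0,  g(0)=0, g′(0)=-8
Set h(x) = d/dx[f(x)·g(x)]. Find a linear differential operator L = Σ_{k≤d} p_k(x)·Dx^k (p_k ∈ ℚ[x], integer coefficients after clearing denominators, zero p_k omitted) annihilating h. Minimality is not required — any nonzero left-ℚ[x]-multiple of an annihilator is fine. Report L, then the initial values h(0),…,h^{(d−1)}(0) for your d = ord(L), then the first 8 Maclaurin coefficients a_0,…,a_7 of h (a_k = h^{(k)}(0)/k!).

f: a_k = 0, -12, 24, -64, 192, -3072/5, 2048, -49152/7, …
g: a_k = 0, -8, 0, 64/3, 0, -256/15, 0, 2048/315, …
Sym-product of L_f,L_g gives L₀ (≤ ord 4).
h=h₀': d/dx-closure on L₀ ⇒ L.
L = (-6400 - 45056·x - 172032·x^2 + 196608·x^3 + 2818048·x^4 + 6291456·x^5 + 4194304·x^6) + (-1536 - 8192·x + 20480·x^2 + 245760·x^3 + 655360·x^4 + 524288·x^5)·Dx + (-448 - 2816·x - 3584·x^2 + 73728·x^3 + 401408·x^4 + 786432·x^5 + 524288·x^6)·Dx^2 + (-96 - 512·x + 1280·x^2 + 15360·x^3 + 40960·x^4 + 32768·x^5)·Dx^3 + (-3 + 448·x^2 + 3840·x^3 + 14080·x^4 + 24576·x^5 + 16384·x^6)·Dx^4  (order 4).
h: a_k = 0, 192, -576, 1024, -5120, 22528, -444416/5, 7405568/21, …
ICs: h(0) = 0, h′(0) = 192, h′′(0) = -1152, h′′′(0) = 6144.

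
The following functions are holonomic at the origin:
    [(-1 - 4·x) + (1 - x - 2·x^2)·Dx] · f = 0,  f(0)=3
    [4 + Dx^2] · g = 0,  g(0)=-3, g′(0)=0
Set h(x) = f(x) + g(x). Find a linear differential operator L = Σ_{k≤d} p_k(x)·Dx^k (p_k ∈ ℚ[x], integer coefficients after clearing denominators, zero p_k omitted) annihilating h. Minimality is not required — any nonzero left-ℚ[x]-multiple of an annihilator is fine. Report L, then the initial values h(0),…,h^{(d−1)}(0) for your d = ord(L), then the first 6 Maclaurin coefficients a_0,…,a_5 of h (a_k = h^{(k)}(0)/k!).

L = (68 + 304·x + 200·x^2 + 320·x^3 + 160·x^4 + 128·x^5) + (-20 + 12·x + 24·x^2 + 8·x^3 + 48·x^4 + 96·x^5 + 64·x^6)·Dx + (17 + 76·x + 50·x^2 + 80·x^3 + 40·x^4 + 32·x^5)·Dx^2 + (-5 + 3·x + 6·x^2 + 2·x^3 + 12·x^4 + 24·x^5 + 16·x^6)·Dx^3  (order 3).
h: a_k = 0, 3, 15, 15, 31, 63, …
ICs: h(0) = 0, h′(0) = 3, h′′(0) = 30.

f: a_k = 3, 3, 9, 15, 33, 63, …
g: a_k = -3, 0, 6, 0, -2, 0, …
Weyl lclm of L_f,L_g ⇒ L₀ (ord ≤ 3).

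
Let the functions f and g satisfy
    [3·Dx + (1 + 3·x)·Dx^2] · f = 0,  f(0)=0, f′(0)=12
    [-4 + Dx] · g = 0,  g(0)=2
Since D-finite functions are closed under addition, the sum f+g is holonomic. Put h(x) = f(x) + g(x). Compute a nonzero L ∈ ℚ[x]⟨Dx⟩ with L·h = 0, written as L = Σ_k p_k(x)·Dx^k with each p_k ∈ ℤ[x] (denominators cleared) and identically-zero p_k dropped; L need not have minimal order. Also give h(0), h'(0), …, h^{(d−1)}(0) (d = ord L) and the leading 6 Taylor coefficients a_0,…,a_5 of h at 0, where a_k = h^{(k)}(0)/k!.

L = (-120 - 144·x)·Dx + (2 - 96·x - 144·x^2)·Dx^2 + (7 + 33·x + 36·x^2)·Dx^3  (order 3).
h: a_k = 2, 20, -2, 172/3, -179/3, 3172/15, …
ICs: h(0) = 2, h′(0) = 20, h′′(0) = -4.

f: a_k = 0, 12, -18, 36, -81, 972/5, …
g: a_k = 2, 8, 16, 64/3, 64/3, 256/15, …
L₀ := lclm(L_f,L_g); ord L₀ ≤ 2+1.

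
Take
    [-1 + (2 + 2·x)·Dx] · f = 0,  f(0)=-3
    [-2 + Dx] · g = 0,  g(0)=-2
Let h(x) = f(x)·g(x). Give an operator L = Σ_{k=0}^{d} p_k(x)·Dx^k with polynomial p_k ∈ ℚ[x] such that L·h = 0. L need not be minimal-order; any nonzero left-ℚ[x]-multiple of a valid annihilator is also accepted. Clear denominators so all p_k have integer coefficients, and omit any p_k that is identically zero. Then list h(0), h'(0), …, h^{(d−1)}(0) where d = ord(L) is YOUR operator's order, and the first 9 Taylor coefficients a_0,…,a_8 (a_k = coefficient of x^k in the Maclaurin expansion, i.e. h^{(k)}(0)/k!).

f: a_k = -3, -3/2, 3/8, -3/16, 15/128, -21/256, 63/1024, -99/2048, 1287/32768, …
g: a_k = -2, -4, -4, -8/3, -4/3, -8/15, -8/45, -16/315, -4/315, …
L₀ := L_f ⊗_s L_g (sym. prod.), ord ≤ 1.
L = (-5 - 4·x) + (2 + 2·x)·Dx  (order 1).
h: a_k = 6, 15, 69/4, 103/8, 449/64, 1949/640, 1643/1536, 36047/107520, 135617/1720320, …
ICs: h(0) = 6.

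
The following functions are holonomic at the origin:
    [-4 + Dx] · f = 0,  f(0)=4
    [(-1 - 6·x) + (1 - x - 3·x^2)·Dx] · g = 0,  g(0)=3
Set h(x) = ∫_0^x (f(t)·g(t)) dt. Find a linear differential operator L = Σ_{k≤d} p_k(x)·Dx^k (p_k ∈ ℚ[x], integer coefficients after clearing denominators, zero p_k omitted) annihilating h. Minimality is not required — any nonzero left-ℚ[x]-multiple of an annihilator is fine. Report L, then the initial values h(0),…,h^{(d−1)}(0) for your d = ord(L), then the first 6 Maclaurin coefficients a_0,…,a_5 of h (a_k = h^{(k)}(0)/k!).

f: a_k = 4, 16, 32, 128/3, 128/3, 512/15, …
g: a_k = 3, 3, 12, 21, 57, 120, …
Product ⇒ symmetric product L₀, ord ≤ 1.
h=∫h₀ ⇒ L = L₀·Dx.
L = (5 + 2·x - 12·x^2)·Dx + (-1 + x + 3·x^2)·Dx^2  (order 2).
h: a_k = 0, 12, 30, 64, 125, 1204/5, …
ICs: h(0) = 0, h′(0) = 12.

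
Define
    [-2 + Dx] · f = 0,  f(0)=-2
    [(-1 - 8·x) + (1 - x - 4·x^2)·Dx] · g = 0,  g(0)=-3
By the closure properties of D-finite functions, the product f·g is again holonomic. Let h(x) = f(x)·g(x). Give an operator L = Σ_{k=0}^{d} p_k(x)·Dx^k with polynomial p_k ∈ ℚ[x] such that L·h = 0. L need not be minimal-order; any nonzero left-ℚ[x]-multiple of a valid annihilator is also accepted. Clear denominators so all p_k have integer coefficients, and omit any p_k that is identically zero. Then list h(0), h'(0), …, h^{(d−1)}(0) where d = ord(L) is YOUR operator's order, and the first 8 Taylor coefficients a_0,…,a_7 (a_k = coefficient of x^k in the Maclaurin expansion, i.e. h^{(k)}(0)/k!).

f: a_k = -2, -4, -4, -8/3, -4/3, -8/15, -8/45, -16/315, …
g: a_k = -3, -3, -15, -27, -87, -195, -543, -1323, …
L₀ := L_f ⊗_s L_g (sym. prod.), ord ≤ 1.
L = (3 + 6·x - 8·x^2) + (-1 + x + 4·x^2)·Dx  (order 1).
h: a_k = 6, 18, 54, 134, 354, 4458/5, 34622/15, 205614/35, …
ICs: h(0) = 6.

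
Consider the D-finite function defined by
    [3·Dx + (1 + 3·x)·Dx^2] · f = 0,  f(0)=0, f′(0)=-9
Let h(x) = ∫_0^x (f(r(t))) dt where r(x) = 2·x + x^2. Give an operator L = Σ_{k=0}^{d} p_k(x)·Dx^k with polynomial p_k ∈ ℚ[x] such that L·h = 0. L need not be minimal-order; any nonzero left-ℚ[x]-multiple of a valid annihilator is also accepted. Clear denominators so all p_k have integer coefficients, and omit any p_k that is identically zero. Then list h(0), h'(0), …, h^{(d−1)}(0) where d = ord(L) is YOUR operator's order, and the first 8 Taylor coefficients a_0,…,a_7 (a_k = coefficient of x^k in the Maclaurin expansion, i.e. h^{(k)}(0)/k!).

f: a_k = 0, -9, 27/2, -27, 243/4, -729/5, 729/2, -6561/7, …
Substitute x→r, Dx→(1/r')Dx; clear ⇒ L₀.
h=∫h₀ ⇒ L = L₀·Dx.
L = (5 + 6·x + 3·x^2)·Dx^2 + (1 + 7·x + 9·x^2 + 3·x^3)·Dx^3  (order 3).
h: a_k = 0, 0, -9, 15, -81/2, 1323/10, -2403/5, 13095/7, …
ICs: h(0) = 0, h′(0) = 0, h′′(0) = -18.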